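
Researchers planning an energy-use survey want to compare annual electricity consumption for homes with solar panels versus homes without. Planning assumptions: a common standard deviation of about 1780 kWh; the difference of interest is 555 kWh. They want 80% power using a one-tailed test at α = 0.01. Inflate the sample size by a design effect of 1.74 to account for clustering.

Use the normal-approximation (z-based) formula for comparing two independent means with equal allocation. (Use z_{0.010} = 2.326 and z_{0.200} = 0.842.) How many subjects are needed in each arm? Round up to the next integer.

n = 360 per group

n = (z_α + z_β)² · (σ₁² + σ₂²) / δ²
  = (2.326 + 0.842)² · (2·1780² = 6336800) / 555²
  = 10.0362 · 6336800 / 308025
  = 206.47
Design effect: 1.74 × 206.47 = 359.26.
Round up → n = 360 per group.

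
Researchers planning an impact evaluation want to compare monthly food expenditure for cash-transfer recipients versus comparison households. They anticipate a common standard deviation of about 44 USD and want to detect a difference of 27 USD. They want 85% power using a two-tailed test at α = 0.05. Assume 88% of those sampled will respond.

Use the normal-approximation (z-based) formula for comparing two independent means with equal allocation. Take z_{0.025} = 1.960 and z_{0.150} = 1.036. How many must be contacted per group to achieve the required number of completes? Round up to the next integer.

n = (z_{α/2} + z_β)² · (σ₁² + σ₂²) / δ²
  = (1.960 + 1.036)² · (2·44² = 3872) / 27²
  = 8.9760 · 3872 / 729
  = 47.68
Adjust for 88% response: 47.68 / 0.88 = 54.18.
Round up → n = 55 per group.

n = 55 per group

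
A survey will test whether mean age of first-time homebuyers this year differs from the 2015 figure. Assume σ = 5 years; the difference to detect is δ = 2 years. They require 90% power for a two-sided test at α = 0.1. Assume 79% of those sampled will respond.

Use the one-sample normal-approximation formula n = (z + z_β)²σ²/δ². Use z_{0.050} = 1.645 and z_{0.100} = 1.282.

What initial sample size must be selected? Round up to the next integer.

n = 68

n = (z_{α/2} + z_β)² · σ² / δ²
  = (1.645 + 1.282)² · 5² / 2²
  = 8.5673 · 25 / 4
  = 53.55
Adjust for 79% response: 53.55 / 0.79 = 67.78.
Round up → n = 68.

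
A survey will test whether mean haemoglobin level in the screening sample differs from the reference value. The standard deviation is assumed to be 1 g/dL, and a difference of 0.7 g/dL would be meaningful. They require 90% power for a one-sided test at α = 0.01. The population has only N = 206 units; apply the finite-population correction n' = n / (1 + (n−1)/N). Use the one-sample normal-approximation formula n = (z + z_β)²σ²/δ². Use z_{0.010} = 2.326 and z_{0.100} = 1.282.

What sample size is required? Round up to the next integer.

n = (z_α + z_β)² · σ² / δ²
  = (2.326 + 1.282)² · 1² / 0.7²
  = 13.0177 · 1 / 0.49
  = 26.57
Finite-population correction (N = 206): 26.57 / (1 + (26.57 − 1)/206) = 23.63.
Round up → n = 24.

n = 24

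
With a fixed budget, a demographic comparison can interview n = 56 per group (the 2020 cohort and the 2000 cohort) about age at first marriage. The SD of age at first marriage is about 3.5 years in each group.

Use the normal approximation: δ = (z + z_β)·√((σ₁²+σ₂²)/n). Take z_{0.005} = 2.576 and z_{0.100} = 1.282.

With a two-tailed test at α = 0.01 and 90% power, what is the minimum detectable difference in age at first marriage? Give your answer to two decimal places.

δ = (z_{α/2} + z_β) · √((σ₁²+σ₂²)/n)
  = (2.576 + 1.282) · √(24.5/56)
  = 3.858 · √0.4375
  = 3.858 · 0.6614
  = 2.5518

Minimum detectable difference ≈ 2.55 years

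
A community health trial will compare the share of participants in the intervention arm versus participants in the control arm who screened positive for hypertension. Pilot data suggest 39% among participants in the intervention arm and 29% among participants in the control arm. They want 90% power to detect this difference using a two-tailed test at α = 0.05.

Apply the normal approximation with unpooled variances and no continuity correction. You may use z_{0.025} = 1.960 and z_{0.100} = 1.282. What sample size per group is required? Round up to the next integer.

n = (z_{α/2} + z_β)² · [p₁(1−p₁) + p₂(1−p₂)] / (p₁ − p₂)²
  = (1.960 + 1.282)² · (0.39·0.61 + 0.29·0.71) / (0.10)²
  = (3.242)² · (0.2379 + 0.2059) / 0.0100
  = 10.5106 · 0.4438 / 0.0100
  = 466.46
Round up → n = 467 per group.

n = 467 per group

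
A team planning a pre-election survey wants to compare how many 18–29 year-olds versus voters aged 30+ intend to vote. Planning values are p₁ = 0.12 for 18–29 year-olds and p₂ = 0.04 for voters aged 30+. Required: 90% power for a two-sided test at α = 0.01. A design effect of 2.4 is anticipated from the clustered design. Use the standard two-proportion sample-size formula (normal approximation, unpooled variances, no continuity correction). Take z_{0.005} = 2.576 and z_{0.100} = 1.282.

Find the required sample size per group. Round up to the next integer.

n = (z_{α/2} + z_β)² · [p₁(1−p₁) + p₂(1−p₂)] / (p₁ − p₂)²
  = (2.576 + 1.282)² · (0.12·0.88 + 0.04·0.96) / (0.08)²
  = (3.858)² · (0.1056 + 0.0384) / 0.0064
  = 14.8842 · 0.1440 / 0.0064
  = 334.89
Design effect: 2.4 × 334.89 = 803.74.
Round up → n = 804 per group.

n = 804 per group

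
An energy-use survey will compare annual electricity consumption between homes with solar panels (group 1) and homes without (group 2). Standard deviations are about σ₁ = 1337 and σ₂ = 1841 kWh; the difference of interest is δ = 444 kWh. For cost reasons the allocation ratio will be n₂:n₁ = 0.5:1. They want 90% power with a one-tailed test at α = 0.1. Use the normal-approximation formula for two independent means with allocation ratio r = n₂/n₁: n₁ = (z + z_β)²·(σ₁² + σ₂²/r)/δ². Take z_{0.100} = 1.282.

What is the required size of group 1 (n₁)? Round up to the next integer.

n₁ = 286

n₁ = (z_α + z_β)² · (σ₁² + σ₂²/r) / δ²
   = (1.282 + 1.282)² · (1337² + 1841²/0.5) / 444²
   = 6.5741 · (1787569 + 6778562) / 197136
   = 6.5741 · 8566131 / 197136
   = 285.66
Round up → n₁ = 286; n₂ = r·n₁ = 0.5 × 286 = 143.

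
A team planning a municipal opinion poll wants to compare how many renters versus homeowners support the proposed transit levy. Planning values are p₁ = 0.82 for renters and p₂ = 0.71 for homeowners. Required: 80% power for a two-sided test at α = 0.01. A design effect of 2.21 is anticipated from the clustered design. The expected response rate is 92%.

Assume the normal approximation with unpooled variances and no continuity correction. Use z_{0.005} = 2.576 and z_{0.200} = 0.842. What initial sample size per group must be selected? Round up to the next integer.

n = 820 per group

n = (z_{α/2} + z_β)² · [p₁(1−p₁) + p₂(1−p₂)] / (p₁ − p₂)²
  = (2.576 + 0.842)² · (0.82·0.18 + 0.71·0.29) / (0.11)²
  = (3.418)² · (0.1476 + 0.2059) / 0.0121
  = 11.6827 · 0.3535 / 0.0121
  = 341.31
Design effect: 2.21 × 341.31 = 754.29.
Adjust for 92% response: 754.29 / 0.92 = 819.88.
Round up → n = 820 per group.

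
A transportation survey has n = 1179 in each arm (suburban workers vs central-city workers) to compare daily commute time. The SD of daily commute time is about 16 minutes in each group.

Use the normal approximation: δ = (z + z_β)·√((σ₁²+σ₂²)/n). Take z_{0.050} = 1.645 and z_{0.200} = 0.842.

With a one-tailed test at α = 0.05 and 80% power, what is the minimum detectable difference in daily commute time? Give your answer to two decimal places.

δ = (z_α + z_β) · √((σ₁²+σ₂²)/n)
  = (1.645 + 0.842) · √(512/1179)
  = 2.487 · √0.43427
  = 2.487 · 0.6590
  = 1.6389

Minimum detectable difference ≈ 1.64 minutes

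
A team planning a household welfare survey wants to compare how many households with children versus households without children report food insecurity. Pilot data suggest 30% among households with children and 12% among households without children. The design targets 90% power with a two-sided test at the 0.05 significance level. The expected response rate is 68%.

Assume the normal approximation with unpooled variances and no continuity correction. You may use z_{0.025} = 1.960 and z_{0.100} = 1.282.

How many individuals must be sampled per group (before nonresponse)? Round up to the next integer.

n = 151 per group

n = (z_{α/2} + z_β)² · [p₁(1−p₁) + p₂(1−p₂)] / (p₁ − p₂)²
  = (1.960 + 1.282)² · (0.30·0.70 + 0.12·0.88) / (0.18)²
  = (3.242)² · (0.2100 + 0.1056) / 0.0324
  = 10.5106 · 0.3156 / 0.0324
  = 102.38
Adjust for 68% response: 102.38 / 0.68 = 150.56.
Round up → n = 151 per group.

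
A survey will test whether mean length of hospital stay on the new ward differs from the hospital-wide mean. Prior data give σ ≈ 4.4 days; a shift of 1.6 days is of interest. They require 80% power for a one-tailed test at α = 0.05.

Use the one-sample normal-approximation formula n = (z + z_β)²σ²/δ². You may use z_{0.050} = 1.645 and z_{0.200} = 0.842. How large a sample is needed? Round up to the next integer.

n = (z_α + z_β)² · σ² / δ²
  = (1.645 + 0.842)² · 4.4² / 1.6²
  = 6.1852 · 19.36 / 2.56
  = 46.78
Round up → n = 47.

n = 47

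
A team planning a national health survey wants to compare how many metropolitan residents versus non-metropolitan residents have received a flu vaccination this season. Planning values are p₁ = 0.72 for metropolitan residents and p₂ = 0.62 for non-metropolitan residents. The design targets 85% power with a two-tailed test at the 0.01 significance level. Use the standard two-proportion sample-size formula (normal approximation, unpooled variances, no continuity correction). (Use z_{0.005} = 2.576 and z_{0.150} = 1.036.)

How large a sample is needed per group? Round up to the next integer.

n = 571 per group

n = (z_{α/2} + z_β)² · [p₁(1−p₁) + p₂(1−p₂)] / (p₁ − p₂)²
  = (2.576 + 1.036)² · (0.72·0.28 + 0.62·0.38) / (0.10)²
  = (3.612)² · (0.2016 + 0.2356) / 0.0100
  = 13.0465 · 0.4372 / 0.0100
  = 570.39
Round up → n = 571 per group.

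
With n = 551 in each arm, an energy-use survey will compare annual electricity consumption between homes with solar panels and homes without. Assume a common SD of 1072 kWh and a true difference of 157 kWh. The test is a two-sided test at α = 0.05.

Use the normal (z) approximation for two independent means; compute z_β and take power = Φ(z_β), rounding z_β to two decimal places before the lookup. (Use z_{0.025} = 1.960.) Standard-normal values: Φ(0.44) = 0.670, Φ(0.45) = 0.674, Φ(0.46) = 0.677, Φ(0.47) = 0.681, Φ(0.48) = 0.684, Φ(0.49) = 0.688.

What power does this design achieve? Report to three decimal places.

z_β = δ·√(n/(σ₁²+σ₂²)) − z_{α/2}
    = 157 · √(551/2298368) − 1.960
    = 157 · 0.01548 − 1.960
    = 2.4309 − 1.960 = 0.4709 → 0.47
Power = Φ(0.47) = 0.681.

Power ≈ 0.681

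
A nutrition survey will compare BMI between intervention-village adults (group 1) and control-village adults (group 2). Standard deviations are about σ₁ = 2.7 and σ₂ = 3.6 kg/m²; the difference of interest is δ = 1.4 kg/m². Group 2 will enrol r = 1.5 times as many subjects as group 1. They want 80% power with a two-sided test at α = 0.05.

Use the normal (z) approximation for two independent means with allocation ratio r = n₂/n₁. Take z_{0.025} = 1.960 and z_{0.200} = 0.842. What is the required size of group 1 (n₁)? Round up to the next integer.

n₁ = (z_{α/2} + z_β)² · (σ₁² + σ₂²/r) / δ²
   = (1.960 + 0.842)² · (2.7² + 3.6²/1.5) / 1.4²
   = 7.8512 · (7.29 + 8.64) / 1.96
   = 7.8512 · 15.93 / 1.96
   = 63.81
Round up → n₁ = 64; n₂ = r·n₁ = 1.5 × 64 = 96.

n₁ = 64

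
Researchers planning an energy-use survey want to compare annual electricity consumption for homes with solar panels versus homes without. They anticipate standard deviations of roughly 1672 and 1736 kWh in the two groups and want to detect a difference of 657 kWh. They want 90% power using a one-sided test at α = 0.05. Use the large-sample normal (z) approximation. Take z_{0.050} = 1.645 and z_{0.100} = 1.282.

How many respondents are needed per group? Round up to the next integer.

n = (z_α + z_β)² · (σ₁² + σ₂²) / δ²
  = (1.645 + 1.282)² · (1672² + 1736² = 5809280) / 657²
  = 8.5673 · 5809280 / 431649
  = 115.30
Round up → n = 116 per group.

n = 116 per group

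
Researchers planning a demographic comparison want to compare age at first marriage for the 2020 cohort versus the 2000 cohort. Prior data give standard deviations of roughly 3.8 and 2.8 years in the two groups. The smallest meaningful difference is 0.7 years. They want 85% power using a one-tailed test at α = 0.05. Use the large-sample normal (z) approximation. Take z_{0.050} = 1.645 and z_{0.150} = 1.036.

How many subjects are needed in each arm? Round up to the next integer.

n = 327 per group

n = (z_α + z_β)² · (σ₁² + σ₂²) / δ²
  = (1.645 + 1.036)² · (3.8² + 2.8² = 22.28) / 0.7²
  = 7.1878 · 22.28 / 0.49
  = 326.82
Round up → n = 327 per group.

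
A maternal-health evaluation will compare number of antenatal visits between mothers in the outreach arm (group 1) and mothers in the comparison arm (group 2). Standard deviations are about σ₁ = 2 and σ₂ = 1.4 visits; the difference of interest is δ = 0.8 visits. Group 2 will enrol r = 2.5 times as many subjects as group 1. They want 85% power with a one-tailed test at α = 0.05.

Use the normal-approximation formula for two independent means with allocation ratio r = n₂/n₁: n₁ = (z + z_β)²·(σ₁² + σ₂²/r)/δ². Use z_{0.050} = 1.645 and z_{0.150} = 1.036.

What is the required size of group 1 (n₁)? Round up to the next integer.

n₁ = (z_α + z_β)² · (σ₁² + σ₂²/r) / δ²
   = (1.645 + 1.036)² · (2² + 1.4²/2.5) / 0.8²
   = 7.1878 · (4 + 0.784) / 0.64
   = 7.1878 · 4.784 / 0.64
   = 53.73
Round up → n₁ = 54; n₂ = r·n₁ = 2.5 × 54 = 135.

n₁ = 54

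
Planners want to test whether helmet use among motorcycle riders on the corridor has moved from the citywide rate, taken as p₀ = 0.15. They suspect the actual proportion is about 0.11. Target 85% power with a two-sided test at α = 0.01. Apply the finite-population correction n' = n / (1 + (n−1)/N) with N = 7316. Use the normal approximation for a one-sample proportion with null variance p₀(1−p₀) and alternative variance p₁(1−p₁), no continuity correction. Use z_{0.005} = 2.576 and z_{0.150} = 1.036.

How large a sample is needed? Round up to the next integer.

n = 855

n = [z_{α/2}·√(p₀q₀) + z_β·√(p₁q₁)]² / (p₁ − p₀)²
  = [2.576·√(0.15·0.85) + 1.036·√(0.11·0.89)]² / (-0.04)²
  = [2.576·0.3571 + 1.036·0.3129]² / 0.0016
  = [1.2440]² / 0.0016
  = 967.16
Finite-population correction (N = 7316): 967.16 / (1 + (967.16 − 1)/7316) = 854.34.
Round up → n = 855.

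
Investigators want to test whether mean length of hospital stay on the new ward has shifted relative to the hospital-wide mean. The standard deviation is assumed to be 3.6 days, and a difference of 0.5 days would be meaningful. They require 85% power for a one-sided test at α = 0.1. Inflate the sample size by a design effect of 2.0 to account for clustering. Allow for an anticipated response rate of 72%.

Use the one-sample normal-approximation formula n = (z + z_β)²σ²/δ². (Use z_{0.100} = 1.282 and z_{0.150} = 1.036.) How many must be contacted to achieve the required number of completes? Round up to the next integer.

n = (z_α + z_β)² · σ² / δ²
  = (1.282 + 1.036)² · 3.6² / 0.5²
  = 5.3731 · 12.96 / 0.25
  = 278.54
Design effect: 2.0 × 278.54 = 557.09.
Adjust for 72% response: 557.09 / 0.72 = 773.73.
Round up → n = 774.

n = 774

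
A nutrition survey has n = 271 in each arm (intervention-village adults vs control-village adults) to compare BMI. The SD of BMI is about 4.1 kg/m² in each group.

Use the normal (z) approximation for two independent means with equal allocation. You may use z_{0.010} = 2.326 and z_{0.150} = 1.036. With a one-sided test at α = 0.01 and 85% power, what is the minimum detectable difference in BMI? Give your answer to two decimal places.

δ = (z_α + z_β) · √((σ₁²+σ₂²)/n)
  = (2.326 + 1.036) · √(33.62/271)
  = 3.362 · √0.12406
  = 3.362 · 0.3522
  = 1.1842

Minimum detectable difference ≈ 1.18 kg/m²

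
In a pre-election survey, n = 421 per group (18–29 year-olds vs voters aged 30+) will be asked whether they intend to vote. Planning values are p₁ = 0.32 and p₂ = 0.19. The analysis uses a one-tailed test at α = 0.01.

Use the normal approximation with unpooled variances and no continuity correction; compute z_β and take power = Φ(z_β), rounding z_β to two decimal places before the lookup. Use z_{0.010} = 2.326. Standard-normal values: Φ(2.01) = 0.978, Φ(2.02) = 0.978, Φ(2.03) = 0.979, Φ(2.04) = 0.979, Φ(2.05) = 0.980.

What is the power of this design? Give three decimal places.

Power ≈ 0.980

z_β = |p₁−p₂|·√(n/[p₁q₁+p₂q₂]) − z_α
    = 0.13 · √(421/0.3715) − 2.326
    = 0.13 · 33.6637 − 2.326
    = 4.3763 − 2.326 = 2.0503 → 2.05
Power = Φ(2.05) = 0.980.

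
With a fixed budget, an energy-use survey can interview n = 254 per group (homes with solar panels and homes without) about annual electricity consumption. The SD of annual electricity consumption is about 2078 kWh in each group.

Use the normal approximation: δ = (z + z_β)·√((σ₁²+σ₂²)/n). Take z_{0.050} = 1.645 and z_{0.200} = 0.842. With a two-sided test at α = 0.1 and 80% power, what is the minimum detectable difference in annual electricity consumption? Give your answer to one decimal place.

Minimum detectable difference ≈ 458.6 kWh

δ = (z_{α/2} + z_β) · √((σ₁²+σ₂²)/n)
  = (1.645 + 0.842) · √(8636168/254)
  = 2.487 · √34000.7
  = 2.487 · 184.3927
  = 458.5846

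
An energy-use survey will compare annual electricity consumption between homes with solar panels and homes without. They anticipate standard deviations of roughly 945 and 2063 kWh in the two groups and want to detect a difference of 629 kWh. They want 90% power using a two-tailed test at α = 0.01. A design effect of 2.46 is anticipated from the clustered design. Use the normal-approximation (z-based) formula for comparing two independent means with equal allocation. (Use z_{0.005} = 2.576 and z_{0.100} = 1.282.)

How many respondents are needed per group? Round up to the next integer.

n = (z_{α/2} + z_β)² · (σ₁² + σ₂²) / δ²
  = (2.576 + 1.282)² · (945² + 2063² = 5148994) / 629²
  = 14.8842 · 5148994 / 395641
  = 193.71
Design effect: 2.46 × 193.71 = 476.52.
Round up → n = 477 per group.

n = 477 per group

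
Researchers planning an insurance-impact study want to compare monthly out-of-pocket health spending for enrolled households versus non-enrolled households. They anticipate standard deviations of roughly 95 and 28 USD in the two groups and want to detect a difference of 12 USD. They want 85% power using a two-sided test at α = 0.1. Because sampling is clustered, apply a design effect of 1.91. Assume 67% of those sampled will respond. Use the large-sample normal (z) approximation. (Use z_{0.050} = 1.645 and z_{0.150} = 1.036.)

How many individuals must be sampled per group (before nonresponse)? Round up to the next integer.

n = (z_{α/2} + z_β)² · (σ₁² + σ₂²) / δ²
  = (1.645 + 1.036)² · (95² + 28² = 9809) / 12²
  = 7.1878 · 9809 / 144
  = 489.62
Design effect: 1.91 × 489.62 = 935.17.
Adjust for 67% response: 935.17 / 0.67 = 1395.77.
Round up → n = 1396 per group.

n = 1396 per group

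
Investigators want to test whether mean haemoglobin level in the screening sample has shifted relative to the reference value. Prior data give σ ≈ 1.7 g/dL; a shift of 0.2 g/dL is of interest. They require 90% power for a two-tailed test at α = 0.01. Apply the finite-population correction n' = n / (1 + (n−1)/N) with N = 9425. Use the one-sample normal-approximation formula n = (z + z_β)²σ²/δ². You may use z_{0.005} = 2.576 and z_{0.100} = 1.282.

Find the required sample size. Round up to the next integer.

n = (z_{α/2} + z_β)² · σ² / δ²
  = (2.576 + 1.282)² · 1.7² / 0.2²
  = 14.8842 · 2.89 / 0.04
  = 1075.38
Finite-population correction (N = 9425): 1075.38 / (1 + (1075.38 − 1)/9425) = 965.34.
Round up → n = 966.

n = 966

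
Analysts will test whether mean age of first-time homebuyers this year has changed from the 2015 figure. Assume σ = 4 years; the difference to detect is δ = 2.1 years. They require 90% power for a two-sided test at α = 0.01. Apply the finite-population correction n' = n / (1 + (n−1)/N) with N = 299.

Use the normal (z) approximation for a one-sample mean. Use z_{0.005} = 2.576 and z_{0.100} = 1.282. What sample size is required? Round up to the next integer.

n = 46

n = (z_{α/2} + z_β)² · σ² / δ²
  = (2.576 + 1.282)² · 4² / 2.1²
  = 14.8842 · 16 / 4.41
  = 54.00
Finite-population correction (N = 299): 54.00 / (1 + (54.00 − 1)/299) = 45.87.
Round up → n = 46.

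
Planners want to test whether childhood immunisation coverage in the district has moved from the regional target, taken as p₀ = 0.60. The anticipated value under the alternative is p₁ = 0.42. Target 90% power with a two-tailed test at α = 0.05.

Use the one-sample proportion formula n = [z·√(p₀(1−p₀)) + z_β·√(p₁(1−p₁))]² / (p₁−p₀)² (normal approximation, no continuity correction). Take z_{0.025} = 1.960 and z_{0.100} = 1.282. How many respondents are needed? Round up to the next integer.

n = 79

n = [z_{α/2}·√(p₀q₀) + z_β·√(p₁q₁)]² / (p₁ − p₀)²
  = [1.960·√(0.60·0.40) + 1.282·√(0.42·0.58)]² / (-0.18)²
  = [1.960·0.4899 + 1.282·0.4936]² / 0.0324
  = [1.5929]² / 0.0324
  = 78.32
Round up → n = 79.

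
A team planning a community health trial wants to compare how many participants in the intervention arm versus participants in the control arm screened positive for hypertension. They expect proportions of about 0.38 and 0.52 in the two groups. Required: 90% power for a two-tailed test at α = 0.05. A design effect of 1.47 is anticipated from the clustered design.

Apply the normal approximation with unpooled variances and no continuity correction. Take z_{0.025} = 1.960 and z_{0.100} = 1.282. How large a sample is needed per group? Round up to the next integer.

n = (z_{α/2} + z_β)² · [p₁(1−p₁) + p₂(1−p₂)] / (p₁ − p₂)²
  = (1.960 + 1.282)² · (0.38·0.62 + 0.52·0.48) / (-0.14)²
  = (3.242)² · (0.2356 + 0.2496) / 0.0196
  = 10.5106 · 0.4852 / 0.0196
  = 260.19
Design effect: 1.47 × 260.19 = 382.48.
Round up → n = 383 per group.

n = 383 per group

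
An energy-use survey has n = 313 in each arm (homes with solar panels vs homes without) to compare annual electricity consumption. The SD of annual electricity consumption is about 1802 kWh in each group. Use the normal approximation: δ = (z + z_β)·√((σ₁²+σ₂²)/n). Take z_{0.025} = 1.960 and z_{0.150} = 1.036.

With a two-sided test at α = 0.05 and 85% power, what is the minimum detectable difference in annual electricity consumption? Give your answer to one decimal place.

δ = (z_{α/2} + z_β) · √((σ₁²+σ₂²)/n)
  = (1.960 + 1.036) · √(6494408/313)
  = 2.996 · √20748.9
  = 2.996 · 144.0448
  = 431.5583

Minimum detectable difference ≈ 431.6 kWh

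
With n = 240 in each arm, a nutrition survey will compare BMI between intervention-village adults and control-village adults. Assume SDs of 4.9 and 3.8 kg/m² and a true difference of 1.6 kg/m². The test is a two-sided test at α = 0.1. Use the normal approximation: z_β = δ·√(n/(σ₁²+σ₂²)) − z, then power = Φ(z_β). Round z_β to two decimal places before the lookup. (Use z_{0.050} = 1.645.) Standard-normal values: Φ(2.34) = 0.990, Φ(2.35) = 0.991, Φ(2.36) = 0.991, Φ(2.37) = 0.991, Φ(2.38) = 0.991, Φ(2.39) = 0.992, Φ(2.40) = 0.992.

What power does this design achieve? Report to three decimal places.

z_β = δ·√(n/(σ₁²+σ₂²)) − z_{α/2}
    = 1.6 · √(240/38.45) − 1.645
    = 1.6 · 2.49837 − 1.645
    = 3.9974 − 1.645 = 2.3524 → 2.35
Power = Φ(2.35) = 0.991.

Power ≈ 0.991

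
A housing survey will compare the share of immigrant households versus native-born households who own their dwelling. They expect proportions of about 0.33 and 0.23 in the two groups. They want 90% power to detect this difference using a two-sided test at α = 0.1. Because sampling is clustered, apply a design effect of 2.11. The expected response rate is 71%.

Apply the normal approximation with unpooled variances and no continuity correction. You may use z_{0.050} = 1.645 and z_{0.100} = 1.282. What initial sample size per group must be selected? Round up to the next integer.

n = 1014 per group

n = (z_{α/2} + z_β)² · [p₁(1−p₁) + p₂(1−p₂)] / (p₁ − p₂)²
  = (1.645 + 1.282)² · (0.33·0.67 + 0.23·0.77) / (0.10)²
  = (2.927)² · (0.2211 + 0.1771) / 0.0100
  = 8.5673 · 0.3982 / 0.0100
  = 341.15
Design effect: 2.11 × 341.15 = 719.83.
Adjust for 71% response: 719.83 / 0.71 = 1013.84.
Round up → n = 1014 per group.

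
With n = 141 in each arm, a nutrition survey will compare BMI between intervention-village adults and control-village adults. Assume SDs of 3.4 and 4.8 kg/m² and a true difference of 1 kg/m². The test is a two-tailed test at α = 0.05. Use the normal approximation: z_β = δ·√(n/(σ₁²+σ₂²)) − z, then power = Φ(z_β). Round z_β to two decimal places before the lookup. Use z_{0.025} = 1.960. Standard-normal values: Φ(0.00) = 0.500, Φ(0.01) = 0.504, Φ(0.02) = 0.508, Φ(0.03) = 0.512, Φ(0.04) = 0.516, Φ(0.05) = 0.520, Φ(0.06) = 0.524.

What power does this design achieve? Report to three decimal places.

Power ≈ 0.524

z_β = δ·√(n/(σ₁²+σ₂²)) − z_{α/2}
    = 1 · √(141/34.6) − 1.960
    = 1 · 2.01870 − 1.960
    = 2.0187 − 1.960 = 0.0587 → 0.06
Power = Φ(0.06) = 0.524.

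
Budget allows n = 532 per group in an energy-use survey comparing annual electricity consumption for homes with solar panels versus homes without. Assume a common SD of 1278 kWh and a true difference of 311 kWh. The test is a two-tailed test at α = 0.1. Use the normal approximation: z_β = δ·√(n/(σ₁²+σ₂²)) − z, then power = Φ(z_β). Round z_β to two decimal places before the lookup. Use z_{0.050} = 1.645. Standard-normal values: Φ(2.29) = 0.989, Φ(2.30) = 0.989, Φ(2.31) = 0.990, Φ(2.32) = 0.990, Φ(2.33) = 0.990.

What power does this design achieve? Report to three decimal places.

Power ≈ 0.990

z_β = δ·√(n/(σ₁²+σ₂²)) − z_{α/2}
    = 311 · √(532/3266568) − 1.645
    = 311 · 0.01276 − 1.645
    = 3.9689 − 1.645 = 2.3239 → 2.32
Power = Φ(2.32) = 0.990.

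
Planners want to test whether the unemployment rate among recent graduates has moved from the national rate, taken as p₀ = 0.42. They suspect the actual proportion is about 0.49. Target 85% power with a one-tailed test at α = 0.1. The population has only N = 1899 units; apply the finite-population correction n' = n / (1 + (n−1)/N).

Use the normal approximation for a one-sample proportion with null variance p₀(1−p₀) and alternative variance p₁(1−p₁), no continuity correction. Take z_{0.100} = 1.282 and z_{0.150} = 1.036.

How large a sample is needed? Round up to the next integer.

n = 237

n = [z_α·√(p₀q₀) + z_β·√(p₁q₁)]² / (p₁ − p₀)²
  = [1.282·√(0.42·0.58) + 1.036·√(0.49·0.51)]² / (0.07)²
  = [1.282·0.4936 + 1.036·0.4999]² / 0.0049
  = [1.1506]² / 0.0049
  = 270.20
Finite-population correction (N = 1899): 270.20 / (1 + (270.20 − 1)/1899) = 236.65.
Round up → n = 237.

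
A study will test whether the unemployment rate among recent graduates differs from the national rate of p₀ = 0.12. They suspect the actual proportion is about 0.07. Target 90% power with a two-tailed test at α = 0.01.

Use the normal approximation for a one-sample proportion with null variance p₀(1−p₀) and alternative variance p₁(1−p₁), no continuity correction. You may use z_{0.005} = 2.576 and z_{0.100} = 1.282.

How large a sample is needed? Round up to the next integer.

n = [z_{α/2}·√(p₀q₀) + z_β·√(p₁q₁)]² / (p₁ − p₀)²
  = [2.576·√(0.12·0.88) + 1.282·√(0.07·0.93)]² / (-0.05)²
  = [2.576·0.3250 + 1.282·0.2551]² / 0.0025
  = [1.1642]² / 0.0025
  = 542.14
Round up → n = 543.

n = 543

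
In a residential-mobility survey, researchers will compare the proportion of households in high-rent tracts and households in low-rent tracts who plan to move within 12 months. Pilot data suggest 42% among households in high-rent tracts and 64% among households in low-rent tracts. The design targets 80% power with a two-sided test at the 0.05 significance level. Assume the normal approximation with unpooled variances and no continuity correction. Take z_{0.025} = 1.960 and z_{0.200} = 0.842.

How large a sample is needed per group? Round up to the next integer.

n = 77 per group

n = (z_{α/2} + z_β)² · [p₁(1−p₁) + p₂(1−p₂)] / (p₁ − p₂)²
  = (1.960 + 0.842)² · (0.42·0.58 + 0.64·0.36) / (-0.22)²
  = (2.802)² · (0.2436 + 0.2304) / 0.0484
  = 7.8512 · 0.4740 / 0.0484
  = 76.89
Round up → n = 77 per group.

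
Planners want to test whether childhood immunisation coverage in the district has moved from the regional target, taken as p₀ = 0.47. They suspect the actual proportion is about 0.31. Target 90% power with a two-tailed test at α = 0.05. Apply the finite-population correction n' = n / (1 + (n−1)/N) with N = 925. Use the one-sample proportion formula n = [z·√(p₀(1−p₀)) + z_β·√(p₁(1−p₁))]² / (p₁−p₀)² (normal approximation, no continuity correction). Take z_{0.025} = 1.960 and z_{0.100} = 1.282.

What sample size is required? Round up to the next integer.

n = 88

n = [z_{α/2}·√(p₀q₀) + z_β·√(p₁q₁)]² / (p₁ − p₀)²
  = [1.960·√(0.47·0.53) + 1.282·√(0.31·0.69)]² / (-0.16)²
  = [1.960·0.4991 + 1.282·0.4625]² / 0.0256
  = [1.5712]² / 0.0256
  = 96.43
Finite-population correction (N = 925): 96.43 / (1 + (96.43 − 1)/925) = 87.41.
Round up → n = 88.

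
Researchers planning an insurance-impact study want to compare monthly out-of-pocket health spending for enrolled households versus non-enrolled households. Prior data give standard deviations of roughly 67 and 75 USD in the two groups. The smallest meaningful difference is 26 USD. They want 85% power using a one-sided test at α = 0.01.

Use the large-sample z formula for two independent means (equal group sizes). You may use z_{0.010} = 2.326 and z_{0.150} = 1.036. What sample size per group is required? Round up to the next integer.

n = (z_α + z_β)² · (σ₁² + σ₂²) / δ²
  = (2.326 + 1.036)² · (67² + 75² = 10114) / 26²
  = 11.3030 · 10114 / 676
  = 169.11
Round up → n = 170 per group.

n = 170 per group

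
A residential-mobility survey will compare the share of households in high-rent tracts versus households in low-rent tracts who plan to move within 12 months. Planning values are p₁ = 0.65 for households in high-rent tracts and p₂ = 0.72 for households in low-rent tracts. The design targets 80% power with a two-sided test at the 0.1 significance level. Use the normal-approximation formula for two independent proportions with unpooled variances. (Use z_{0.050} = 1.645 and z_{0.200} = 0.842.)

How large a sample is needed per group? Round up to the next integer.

n = (z_{α/2} + z_β)² · [p₁(1−p₁) + p₂(1−p₂)] / (p₁ − p₂)²
  = (1.645 + 0.842)² · (0.65·0.35 + 0.72·0.28) / (-0.07)²
  = (2.487)² · (0.2275 + 0.2016) / 0.0049
  = 6.1852 · 0.4291 / 0.0049
  = 541.64
Round up → n = 542 per group.

n = 542 per group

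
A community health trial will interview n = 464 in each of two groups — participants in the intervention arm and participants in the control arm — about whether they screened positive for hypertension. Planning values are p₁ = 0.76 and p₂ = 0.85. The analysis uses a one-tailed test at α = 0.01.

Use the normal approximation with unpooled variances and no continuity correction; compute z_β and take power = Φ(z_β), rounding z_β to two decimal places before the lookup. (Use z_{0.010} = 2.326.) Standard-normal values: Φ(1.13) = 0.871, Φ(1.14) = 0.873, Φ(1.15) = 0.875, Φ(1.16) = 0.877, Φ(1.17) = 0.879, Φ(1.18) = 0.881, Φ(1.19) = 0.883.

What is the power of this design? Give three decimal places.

z_β = |p₁−p₂|·√(n/[p₁q₁+p₂q₂]) − z_α
    = 0.09 · √(464/0.3099) − 2.326
    = 0.09 · 38.6944 − 2.326
    = 3.4825 − 2.326 = 1.1565 → 1.16
Power = Φ(1.16) = 0.877.

Power ≈ 0.877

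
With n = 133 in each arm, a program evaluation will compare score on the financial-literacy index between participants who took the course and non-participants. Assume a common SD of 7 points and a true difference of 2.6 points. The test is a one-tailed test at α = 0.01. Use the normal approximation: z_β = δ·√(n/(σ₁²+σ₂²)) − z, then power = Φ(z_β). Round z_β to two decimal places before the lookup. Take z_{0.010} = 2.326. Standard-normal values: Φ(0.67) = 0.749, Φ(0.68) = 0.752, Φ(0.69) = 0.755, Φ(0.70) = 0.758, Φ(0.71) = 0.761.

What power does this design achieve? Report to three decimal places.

Power ≈ 0.758

z_β = δ·√(n/(σ₁²+σ₂²)) − z_α
    = 2.6 · √(133/98) − 2.326
    = 2.6 · 1.16496 − 2.326
    = 3.0289 − 2.326 = 0.7029 → 0.70
Power = Φ(0.70) = 0.758.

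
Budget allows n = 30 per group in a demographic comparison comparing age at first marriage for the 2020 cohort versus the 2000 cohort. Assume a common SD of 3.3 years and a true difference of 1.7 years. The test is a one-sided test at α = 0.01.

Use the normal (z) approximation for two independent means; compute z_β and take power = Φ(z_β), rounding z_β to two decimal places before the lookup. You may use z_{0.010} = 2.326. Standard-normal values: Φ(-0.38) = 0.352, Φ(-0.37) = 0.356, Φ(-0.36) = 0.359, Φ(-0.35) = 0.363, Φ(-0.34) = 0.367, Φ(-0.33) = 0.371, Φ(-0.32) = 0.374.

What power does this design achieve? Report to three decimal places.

z_β = δ·√(n/(σ₁²+σ₂²)) − z_α
    = 1.7 · √(30/21.78) − 2.326
    = 1.7 · 1.17363 − 2.326
    = 1.9952 − 2.326 = -0.3308 → -0.33
Power = Φ(-0.33) = 0.371.

Power ≈ 0.371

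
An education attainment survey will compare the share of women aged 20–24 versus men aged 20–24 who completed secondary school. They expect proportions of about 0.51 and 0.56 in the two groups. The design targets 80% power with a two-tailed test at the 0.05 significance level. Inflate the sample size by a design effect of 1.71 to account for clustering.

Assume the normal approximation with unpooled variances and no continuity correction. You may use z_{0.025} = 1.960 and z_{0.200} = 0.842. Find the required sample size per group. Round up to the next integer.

n = (z_{α/2} + z_β)² · [p₁(1−p₁) + p₂(1−p₂)] / (p₁ − p₂)²
  = (1.960 + 0.842)² · (0.51·0.49 + 0.56·0.44) / (-0.05)²
  = (2.802)² · (0.2499 + 0.2464) / 0.0025
  = 7.8512 · 0.4963 / 0.0025
  = 1558.62
Design effect: 1.71 × 1558.62 = 2665.24.
Round up → n = 2666 per group.

n = 2666 per group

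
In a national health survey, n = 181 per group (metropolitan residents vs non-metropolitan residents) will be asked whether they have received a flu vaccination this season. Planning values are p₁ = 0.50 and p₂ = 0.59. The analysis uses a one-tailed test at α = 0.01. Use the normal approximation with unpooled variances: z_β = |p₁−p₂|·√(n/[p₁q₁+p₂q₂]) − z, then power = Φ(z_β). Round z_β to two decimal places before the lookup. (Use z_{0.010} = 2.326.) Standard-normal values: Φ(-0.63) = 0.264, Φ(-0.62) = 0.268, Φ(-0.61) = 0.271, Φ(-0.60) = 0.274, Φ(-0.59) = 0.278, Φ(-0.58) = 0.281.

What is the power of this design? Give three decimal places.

Power ≈ 0.274

z_β = |p₁−p₂|·√(n/[p₁q₁+p₂q₂]) − z_α
    = 0.09 · √(181/0.4919) − 2.326
    = 0.09 · 19.1823 − 2.326
    = 1.7264 − 2.326 = -0.5996 → -0.60
Power = Φ(-0.60) = 0.274.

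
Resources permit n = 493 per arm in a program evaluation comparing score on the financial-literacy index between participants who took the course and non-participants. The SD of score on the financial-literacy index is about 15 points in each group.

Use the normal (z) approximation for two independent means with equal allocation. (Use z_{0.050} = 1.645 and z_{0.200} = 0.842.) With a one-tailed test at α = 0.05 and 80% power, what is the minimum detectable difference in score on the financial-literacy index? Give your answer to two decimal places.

Minimum detectable difference ≈ 2.38 points

δ = (z_α + z_β) · √((σ₁²+σ₂²)/n)
  = (1.645 + 0.842) · √(450/493)
  = 2.487 · √0.91278
  = 2.487 · 0.9554
  = 2.3761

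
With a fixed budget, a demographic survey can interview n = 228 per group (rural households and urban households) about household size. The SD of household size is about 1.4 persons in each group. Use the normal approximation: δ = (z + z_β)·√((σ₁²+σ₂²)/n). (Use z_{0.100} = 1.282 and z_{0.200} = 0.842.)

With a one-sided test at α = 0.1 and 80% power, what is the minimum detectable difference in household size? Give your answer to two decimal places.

δ = (z_α + z_β) · √((σ₁²+σ₂²)/n)
  = (1.282 + 0.842) · √(3.92/228)
  = 2.124 · √0.01719
  = 2.124 · 0.1311
  = 0.2785

Minimum detectable difference ≈ 0.28 persons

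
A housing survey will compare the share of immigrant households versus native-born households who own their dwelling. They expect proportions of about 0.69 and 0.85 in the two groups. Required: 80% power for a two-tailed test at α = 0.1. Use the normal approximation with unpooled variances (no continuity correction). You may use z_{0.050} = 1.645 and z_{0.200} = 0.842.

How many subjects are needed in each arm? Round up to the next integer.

n = (z_{α/2} + z_β)² · [p₁(1−p₁) + p₂(1−p₂)] / (p₁ − p₂)²
  = (1.645 + 0.842)² · (0.69·0.31 + 0.85·0.15) / (-0.16)²
  = (2.487)² · (0.2139 + 0.1275) / 0.0256
  = 6.1852 · 0.3414 / 0.0256
  = 82.49
Round up → n = 83 per group.

n = 83 per group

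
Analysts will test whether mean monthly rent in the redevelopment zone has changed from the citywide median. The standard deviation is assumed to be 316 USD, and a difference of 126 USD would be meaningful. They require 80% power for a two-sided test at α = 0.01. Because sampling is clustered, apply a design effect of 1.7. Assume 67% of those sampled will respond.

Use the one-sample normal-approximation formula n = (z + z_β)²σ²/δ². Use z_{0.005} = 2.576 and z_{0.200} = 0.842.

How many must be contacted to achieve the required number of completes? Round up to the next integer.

n = 187

n = (z_{α/2} + z_β)² · σ² / δ²
  = (2.576 + 0.842)² · 316² / 126²
  = 11.6827 · 99856 / 15876
  = 73.48
Design effect: 1.7 × 73.48 = 124.92.
Adjust for 67% response: 124.92 / 0.67 = 186.45.
Round up → n = 187.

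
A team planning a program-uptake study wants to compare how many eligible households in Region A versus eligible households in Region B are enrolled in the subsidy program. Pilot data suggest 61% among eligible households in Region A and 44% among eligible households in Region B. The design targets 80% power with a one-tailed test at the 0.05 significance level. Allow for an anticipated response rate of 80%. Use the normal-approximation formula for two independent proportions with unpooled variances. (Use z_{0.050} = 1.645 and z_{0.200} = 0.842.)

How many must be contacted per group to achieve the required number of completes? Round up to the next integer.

n = (z_α + z_β)² · [p₁(1−p₁) + p₂(1−p₂)] / (p₁ − p₂)²
  = (1.645 + 0.842)² · (0.61·0.39 + 0.44·0.56) / (0.17)²
  = (2.487)² · (0.2379 + 0.2464) / 0.0289
  = 6.1852 · 0.4843 / 0.0289
  = 103.65
Adjust for 80% response: 103.65 / 0.80 = 129.56.
Round up → n = 130 per group.

n = 130 per group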